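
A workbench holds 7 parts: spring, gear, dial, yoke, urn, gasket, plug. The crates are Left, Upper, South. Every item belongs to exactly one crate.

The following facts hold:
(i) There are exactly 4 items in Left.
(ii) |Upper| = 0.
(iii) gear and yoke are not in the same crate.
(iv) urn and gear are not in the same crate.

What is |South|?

3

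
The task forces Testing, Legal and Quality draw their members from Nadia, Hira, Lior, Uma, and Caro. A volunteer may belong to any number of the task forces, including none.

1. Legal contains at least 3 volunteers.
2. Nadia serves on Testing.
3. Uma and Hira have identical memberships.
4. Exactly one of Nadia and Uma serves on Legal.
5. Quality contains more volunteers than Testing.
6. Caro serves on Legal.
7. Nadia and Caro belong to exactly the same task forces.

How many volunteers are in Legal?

3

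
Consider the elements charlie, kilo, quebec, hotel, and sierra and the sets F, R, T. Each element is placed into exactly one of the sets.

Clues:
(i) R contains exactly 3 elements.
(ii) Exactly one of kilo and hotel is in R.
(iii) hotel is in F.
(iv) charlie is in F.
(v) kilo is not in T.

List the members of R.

R = {kilo, quebec, sierra}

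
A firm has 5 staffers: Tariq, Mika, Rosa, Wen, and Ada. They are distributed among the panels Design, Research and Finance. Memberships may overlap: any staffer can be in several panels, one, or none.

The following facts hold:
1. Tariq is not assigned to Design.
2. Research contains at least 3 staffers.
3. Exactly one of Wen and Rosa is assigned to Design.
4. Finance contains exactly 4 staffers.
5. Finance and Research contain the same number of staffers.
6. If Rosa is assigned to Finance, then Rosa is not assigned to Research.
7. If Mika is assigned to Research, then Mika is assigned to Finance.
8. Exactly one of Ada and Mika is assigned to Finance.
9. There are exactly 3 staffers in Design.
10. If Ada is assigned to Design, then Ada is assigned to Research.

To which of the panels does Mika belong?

Mika: Design, Finance, Research

From (1): Tariq ∉ Design.
Suppose Mika ∉ Design: no assignment then satisfies all the clues, so Mika ∈ Design.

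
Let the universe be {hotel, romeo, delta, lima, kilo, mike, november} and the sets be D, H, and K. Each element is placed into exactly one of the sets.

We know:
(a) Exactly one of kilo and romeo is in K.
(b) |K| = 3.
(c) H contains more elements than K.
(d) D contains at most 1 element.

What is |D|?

0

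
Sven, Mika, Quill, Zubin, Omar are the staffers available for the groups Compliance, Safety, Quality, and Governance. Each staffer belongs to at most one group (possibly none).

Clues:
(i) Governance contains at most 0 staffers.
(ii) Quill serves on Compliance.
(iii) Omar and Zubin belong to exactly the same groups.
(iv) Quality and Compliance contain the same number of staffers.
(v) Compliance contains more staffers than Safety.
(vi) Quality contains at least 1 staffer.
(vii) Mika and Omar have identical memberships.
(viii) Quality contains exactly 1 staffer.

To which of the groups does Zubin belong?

Zubin: none

From (ii): Quill ∈ Compliance.
(i): Governance already has 0, so the rest are out.
Suppose Zubin ∈ Compliance: no assignment then satisfies all the clues, so Zubin ∉ Compliance.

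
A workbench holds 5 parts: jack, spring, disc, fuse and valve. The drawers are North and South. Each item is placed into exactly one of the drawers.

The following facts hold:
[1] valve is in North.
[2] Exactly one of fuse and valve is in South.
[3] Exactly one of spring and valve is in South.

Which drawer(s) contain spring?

spring: South

From (1): valve ∈ North.
(2) (exactly one): fuse ∈ South.
(3) (exactly one): spring ∈ South.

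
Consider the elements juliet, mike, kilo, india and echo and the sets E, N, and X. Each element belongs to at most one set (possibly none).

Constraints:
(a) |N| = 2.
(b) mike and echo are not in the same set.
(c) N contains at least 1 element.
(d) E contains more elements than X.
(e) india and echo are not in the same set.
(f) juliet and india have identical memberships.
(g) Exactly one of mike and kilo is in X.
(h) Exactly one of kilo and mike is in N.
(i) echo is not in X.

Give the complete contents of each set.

From (i): echo ∉ X.
Suppose juliet ∉ E: no assignment then satisfies all the clues, so juliet ∈ E.

E = {india, juliet}; N = {echo, kilo}; X = {mike}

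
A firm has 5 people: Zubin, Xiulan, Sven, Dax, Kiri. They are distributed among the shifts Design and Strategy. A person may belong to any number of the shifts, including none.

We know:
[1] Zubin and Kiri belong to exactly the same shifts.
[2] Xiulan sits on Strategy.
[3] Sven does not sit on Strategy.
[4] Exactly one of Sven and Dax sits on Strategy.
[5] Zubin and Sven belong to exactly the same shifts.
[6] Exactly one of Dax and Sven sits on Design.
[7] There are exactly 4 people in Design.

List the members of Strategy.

Strategy = {Dax, Xiulan}

From (2): Xiulan ∈ Strategy.
From (3): Sven ∉ Strategy.
(4) (exactly one): Dax ∈ Strategy.
(5): Zubin matches Sven: Zubin ∉ Strategy.
(1): Kiri matches Zubin: Kiri ∉ Strategy.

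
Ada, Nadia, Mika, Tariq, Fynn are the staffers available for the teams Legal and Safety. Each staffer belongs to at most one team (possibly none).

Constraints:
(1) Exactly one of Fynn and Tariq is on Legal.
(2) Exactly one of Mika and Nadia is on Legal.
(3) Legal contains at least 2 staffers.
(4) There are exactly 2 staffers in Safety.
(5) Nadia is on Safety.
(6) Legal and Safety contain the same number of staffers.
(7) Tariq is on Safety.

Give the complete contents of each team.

Legal = {Fynn, Mika}; Safety = {Nadia, Tariq}

From (5): Nadia ∈ Safety.
From (7): Tariq ∈ Safety.
(1) (exactly one): Fynn ∈ Legal.
(2) (exactly one): Mika ∈ Legal.
(4): Safety already has 2, so the rest are out.
Suppose Ada ∈ Legal: no assignment then satisfies all the clues, so Ada ∉ Legal.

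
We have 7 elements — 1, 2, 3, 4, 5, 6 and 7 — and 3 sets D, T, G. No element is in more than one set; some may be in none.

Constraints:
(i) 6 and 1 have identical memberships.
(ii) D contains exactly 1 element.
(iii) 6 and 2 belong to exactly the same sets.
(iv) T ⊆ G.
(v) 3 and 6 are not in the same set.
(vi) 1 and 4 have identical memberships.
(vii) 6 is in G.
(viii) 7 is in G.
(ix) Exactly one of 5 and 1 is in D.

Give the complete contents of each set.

D = {5}; T = {}; G = {1, 2, 4, 6, 7}

From (vii): 6 ∈ G.
From (viii): 7 ∈ G.
(i): 1 matches 6: 1 ∉ D.
(i): 1 matches 6: 1 ∉ T.
(i): 1 matches 6: 1 ∈ G.
(iii): 2 matches 6: 2 ∉ D.
(iii): 2 matches 6: 2 ∉ T.
(iii): 2 matches 6: 2 ∈ G.
(v): 3 ∉ G.
(vi): 4 matches 1: 4 ∉ D.
(vi): 4 matches 1: 4 ∉ T.
(iv) contrapositive: 3 ∉ T.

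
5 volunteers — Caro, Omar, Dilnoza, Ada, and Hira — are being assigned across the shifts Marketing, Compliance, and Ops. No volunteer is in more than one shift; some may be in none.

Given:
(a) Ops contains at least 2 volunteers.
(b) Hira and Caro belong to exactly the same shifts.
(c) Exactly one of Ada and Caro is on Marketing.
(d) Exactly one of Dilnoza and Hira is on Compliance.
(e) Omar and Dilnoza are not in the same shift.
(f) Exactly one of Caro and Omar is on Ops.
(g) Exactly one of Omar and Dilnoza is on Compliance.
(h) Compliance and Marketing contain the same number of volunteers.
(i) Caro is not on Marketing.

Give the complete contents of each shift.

Marketing = {Ada}; Compliance = {Dilnoza}; Ops = {Caro, Hira}

From (i): Caro ∉ Marketing.
(b): Hira matches Caro: Hira ∉ Marketing.
(c) (exactly one): Ada ∈ Marketing.
Suppose Caro ∈ Compliance: no assignment then satisfies all the clues, so Caro ∉ Compliance.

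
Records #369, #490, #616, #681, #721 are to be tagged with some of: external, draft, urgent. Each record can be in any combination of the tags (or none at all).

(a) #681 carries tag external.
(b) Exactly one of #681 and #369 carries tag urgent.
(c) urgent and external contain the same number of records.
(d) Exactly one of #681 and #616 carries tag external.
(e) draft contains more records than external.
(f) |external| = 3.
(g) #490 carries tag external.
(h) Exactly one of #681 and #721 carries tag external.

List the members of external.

From (a): #681 ∈ external.
From (g): #490 ∈ external.
(d) (exactly one): #616 ∉ external.
(h) (exactly one): #721 ∉ external.
(f): only 3 candidates remain for external, so all are in.

external = {#369, #490, #681}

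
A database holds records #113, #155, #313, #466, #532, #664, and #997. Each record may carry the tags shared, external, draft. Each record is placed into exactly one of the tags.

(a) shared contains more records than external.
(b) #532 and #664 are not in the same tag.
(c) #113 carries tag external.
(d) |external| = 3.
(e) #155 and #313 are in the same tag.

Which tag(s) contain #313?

#313: shared

From (c): #113 ∈ external.
Suppose #313 ∉ shared: no assignment then satisfies all the clues, so #313 ∈ shared.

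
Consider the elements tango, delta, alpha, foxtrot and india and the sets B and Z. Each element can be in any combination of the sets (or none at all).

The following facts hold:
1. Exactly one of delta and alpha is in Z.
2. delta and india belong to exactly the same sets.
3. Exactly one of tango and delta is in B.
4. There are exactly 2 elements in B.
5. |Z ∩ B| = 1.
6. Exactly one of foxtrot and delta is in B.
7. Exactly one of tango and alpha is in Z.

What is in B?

B = {foxtrot, tango}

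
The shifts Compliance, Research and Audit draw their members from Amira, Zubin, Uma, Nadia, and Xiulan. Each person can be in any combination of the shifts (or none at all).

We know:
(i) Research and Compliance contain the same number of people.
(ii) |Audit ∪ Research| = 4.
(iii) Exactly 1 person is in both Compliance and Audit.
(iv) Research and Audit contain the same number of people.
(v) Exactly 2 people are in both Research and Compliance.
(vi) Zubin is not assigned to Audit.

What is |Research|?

3

From (vi): Zubin ∉ Audit.
Suppose Zubin ∉ Compliance: no assignment then satisfies all the clues, so Zubin ∈ Compliance.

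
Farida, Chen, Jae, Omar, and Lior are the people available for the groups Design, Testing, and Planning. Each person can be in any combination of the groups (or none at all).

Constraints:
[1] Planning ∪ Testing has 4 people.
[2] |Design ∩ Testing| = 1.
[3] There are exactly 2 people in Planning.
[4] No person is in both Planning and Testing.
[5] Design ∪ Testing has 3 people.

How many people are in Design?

2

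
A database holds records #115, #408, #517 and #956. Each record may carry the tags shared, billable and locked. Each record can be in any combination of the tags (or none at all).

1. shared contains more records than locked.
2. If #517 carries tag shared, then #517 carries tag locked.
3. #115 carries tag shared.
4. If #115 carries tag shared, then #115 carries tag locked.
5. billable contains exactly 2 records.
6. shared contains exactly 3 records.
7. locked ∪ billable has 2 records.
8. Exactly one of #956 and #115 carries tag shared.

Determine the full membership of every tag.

shared = {#115, #408, #517}; billable = {#115, #517}; locked = {#115, #517}

From (3): #115 ∈ shared.
(4): #115 ∈ locked.
(8) (exactly one): #956 ∉ shared.
(6): only 3 candidates remain for shared, so all are in.
(2): #517 ∈ locked.
Suppose #115 ∉ billable: no assignment then satisfies all the clues, so #115 ∈ billable.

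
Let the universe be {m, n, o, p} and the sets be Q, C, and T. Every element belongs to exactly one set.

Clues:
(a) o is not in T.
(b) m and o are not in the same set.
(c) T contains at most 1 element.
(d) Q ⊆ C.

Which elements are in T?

T = {m}

From (a): o ∉ T.
Suppose m ∉ T: no assignment then satisfies all the clues, so m ∈ T.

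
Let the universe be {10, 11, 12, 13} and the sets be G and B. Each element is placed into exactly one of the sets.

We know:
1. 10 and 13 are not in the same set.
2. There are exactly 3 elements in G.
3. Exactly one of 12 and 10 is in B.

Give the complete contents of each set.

G = {11, 12, 13}; B = {10}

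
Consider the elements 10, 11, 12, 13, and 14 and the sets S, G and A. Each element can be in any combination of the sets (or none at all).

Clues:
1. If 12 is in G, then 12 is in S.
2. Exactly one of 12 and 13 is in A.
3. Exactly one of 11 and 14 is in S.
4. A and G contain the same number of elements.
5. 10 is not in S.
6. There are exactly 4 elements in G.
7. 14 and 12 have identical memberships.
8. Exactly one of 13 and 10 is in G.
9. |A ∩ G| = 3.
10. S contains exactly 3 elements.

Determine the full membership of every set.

S = {12, 13, 14}; G = {11, 12, 13, 14}; A = {10, 11, 12, 14}

From (5): 10 ∉ S.
Suppose 10 ∈ G: no assignment then satisfies all the clues, so 10 ∉ G.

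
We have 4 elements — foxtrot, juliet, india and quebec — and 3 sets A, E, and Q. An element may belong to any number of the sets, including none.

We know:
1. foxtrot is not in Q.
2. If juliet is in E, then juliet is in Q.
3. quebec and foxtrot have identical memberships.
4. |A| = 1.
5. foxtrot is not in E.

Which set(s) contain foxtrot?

foxtrot: none

From (1): foxtrot ∉ Q.
From (5): foxtrot ∉ E.
(3): quebec matches foxtrot: quebec ∉ E.
(3): quebec matches foxtrot: quebec ∉ Q.
Suppose foxtrot ∈ A: no assignment then satisfies all the clues, so foxtrot ∉ A.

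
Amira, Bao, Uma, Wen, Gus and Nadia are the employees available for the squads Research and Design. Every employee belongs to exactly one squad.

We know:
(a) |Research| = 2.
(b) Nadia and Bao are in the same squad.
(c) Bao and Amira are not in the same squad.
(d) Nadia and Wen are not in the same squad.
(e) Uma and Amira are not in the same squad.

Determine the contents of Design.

Design = {Bao, Gus, Nadia, Uma}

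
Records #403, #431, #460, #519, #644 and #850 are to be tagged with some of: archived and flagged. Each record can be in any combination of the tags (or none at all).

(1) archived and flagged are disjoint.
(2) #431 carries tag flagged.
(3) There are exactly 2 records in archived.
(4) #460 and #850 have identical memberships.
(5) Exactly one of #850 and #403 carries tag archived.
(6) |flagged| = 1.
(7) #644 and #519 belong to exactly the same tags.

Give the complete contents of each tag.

archived = {#460, #850}; flagged = {#431}

From (2): #431 ∈ flagged.
(1) (disjoint): #431 ∉ archived.
(6): flagged already has 1, so the rest are out.
Suppose #403 ∈ archived: no assignment then satisfies all the clues, so #403 ∉ archived.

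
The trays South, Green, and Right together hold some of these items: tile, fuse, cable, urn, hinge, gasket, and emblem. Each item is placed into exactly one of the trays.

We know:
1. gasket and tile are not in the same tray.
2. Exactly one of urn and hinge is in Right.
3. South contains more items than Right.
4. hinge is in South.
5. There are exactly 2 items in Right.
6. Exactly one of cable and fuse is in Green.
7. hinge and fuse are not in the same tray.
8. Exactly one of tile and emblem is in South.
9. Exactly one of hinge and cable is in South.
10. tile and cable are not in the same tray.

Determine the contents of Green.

From (4): hinge ∈ South.
(2) (exactly one): urn ∈ Right.
(7): fuse ∉ South.
(9) (exactly one): cable ∉ South.
Suppose tile ∉ Green: no assignment then satisfies all the clues, so tile ∈ Green.

Green = {fuse, tile}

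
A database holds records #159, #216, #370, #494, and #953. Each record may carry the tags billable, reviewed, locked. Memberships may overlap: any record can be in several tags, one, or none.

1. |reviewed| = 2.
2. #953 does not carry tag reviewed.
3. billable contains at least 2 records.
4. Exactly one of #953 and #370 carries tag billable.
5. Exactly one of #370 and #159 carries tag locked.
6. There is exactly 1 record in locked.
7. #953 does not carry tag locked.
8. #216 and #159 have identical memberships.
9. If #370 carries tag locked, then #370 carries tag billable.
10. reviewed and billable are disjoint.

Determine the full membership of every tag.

From (2): #953 ∉ reviewed.
From (7): #953 ∉ locked.
Suppose #159 ∈ billable: no assignment then satisfies all the clues, so #159 ∉ billable.

billable = {#370, #494}; reviewed = {#159, #216}; locked = {#370}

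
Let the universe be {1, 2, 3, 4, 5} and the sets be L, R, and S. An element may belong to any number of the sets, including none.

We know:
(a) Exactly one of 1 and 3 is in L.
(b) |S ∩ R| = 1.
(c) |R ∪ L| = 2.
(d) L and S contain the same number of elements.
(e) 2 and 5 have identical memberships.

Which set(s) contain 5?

5: none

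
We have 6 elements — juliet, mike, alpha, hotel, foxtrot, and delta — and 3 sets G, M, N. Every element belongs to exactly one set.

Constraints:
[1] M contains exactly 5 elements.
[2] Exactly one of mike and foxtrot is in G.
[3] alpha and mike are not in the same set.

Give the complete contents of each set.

G = {mike}; M = {alpha, delta, foxtrot, hotel, juliet}; N = {}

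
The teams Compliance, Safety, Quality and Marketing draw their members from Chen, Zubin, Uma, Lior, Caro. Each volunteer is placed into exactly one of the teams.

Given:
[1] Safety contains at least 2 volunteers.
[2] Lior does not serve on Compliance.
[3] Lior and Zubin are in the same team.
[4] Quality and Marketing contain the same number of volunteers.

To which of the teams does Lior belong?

Lior: Safety

From (2): Lior ∉ Compliance.
(3): Zubin matches Lior: Zubin ∉ Compliance.
Suppose Lior ∉ Safety: no assignment then satisfies all the clues, so Lior ∈ Safety.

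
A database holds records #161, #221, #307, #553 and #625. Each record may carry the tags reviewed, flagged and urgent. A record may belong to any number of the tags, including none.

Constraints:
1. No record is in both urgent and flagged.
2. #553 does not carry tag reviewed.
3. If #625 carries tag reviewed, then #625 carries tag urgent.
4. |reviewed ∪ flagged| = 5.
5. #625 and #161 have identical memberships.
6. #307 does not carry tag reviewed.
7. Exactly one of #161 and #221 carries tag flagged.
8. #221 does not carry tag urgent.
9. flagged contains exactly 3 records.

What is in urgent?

urgent = {#161, #625}

From (2): #553 ∉ reviewed.
From (6): #307 ∉ reviewed.
From (8): #221 ∉ urgent.
Suppose #161 ∉ urgent: no assignment then satisfies all the clues, so #161 ∈ urgent.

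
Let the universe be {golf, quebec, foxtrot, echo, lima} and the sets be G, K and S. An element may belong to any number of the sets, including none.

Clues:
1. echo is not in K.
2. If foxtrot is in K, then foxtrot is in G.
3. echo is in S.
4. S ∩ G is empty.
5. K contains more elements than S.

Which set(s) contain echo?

From (1): echo ∉ K.
From (3): echo ∈ S.
(4) (disjoint): echo ∉ G.

echo: S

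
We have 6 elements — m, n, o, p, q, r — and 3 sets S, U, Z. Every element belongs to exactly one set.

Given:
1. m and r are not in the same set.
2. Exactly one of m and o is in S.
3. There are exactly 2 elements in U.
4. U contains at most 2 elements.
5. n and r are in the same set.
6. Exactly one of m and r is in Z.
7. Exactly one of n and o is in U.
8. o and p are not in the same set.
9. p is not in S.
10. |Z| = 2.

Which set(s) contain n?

n: U

From (9): p ∉ S.
Suppose n ∈ S: no assignment then satisfies all the clues, so n ∉ S.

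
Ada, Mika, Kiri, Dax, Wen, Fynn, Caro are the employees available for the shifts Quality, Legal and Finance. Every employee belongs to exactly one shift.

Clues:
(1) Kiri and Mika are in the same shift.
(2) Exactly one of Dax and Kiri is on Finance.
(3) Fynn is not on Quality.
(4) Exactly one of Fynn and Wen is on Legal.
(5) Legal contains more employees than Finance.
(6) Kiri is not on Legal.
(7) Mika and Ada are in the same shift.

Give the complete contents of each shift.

Quality = {Ada, Kiri, Mika, Wen}; Legal = {Caro, Fynn}; Finance = {Dax}

From (3): Fynn ∉ Quality.
From (6): Kiri ∉ Legal.
(1): Mika matches Kiri: Mika ∉ Legal.
(7): Ada matches Mika: Ada ∉ Legal.
Suppose Ada ∉ Quality: no assignment then satisfies all the clues, so Ada ∈ Quality.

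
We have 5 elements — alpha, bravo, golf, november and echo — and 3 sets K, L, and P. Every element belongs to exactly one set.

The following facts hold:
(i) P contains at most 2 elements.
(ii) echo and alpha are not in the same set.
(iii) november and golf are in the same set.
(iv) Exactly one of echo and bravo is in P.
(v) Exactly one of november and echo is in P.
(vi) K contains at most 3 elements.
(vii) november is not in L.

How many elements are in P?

1

From (vii): november ∉ L.
(iii): golf matches november: golf ∉ L.
Suppose alpha ∈ P: no assignment then satisfies all the clues, so alpha ∉ P.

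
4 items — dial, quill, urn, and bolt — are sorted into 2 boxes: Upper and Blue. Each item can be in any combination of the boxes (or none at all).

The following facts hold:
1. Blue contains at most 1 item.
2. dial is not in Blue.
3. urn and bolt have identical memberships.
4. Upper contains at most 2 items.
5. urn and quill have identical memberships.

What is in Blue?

From (2): dial ∉ Blue.
Suppose quill ∈ Blue: no assignment then satisfies all the clues, so quill ∉ Blue.

Blue = {}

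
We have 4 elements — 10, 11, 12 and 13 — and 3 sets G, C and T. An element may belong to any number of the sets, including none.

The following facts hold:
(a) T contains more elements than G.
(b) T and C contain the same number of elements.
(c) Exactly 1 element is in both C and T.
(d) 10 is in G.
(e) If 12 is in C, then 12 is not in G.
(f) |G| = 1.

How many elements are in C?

2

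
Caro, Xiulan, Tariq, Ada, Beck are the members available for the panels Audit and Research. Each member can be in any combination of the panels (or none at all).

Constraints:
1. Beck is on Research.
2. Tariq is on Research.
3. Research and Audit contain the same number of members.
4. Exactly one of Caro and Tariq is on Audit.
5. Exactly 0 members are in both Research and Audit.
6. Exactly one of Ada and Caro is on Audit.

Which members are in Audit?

Audit = {Caro, Xiulan}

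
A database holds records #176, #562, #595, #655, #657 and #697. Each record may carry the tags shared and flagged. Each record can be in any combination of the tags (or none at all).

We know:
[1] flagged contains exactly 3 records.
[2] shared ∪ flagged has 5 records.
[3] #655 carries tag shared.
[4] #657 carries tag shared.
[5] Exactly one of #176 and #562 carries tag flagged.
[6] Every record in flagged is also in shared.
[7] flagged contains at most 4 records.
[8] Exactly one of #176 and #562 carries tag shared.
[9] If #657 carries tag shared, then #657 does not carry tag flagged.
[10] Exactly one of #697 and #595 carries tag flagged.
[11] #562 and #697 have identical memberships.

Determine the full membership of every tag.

shared = {#562, #595, #655, #657, #697}; flagged = {#562, #655, #697}

From (3): #655 ∈ shared.
From (4): #657 ∈ shared.
(9): #657 ∉ flagged.
Suppose #176 ∈ shared: no assignment then satisfies all the clues, so #176 ∉ shared.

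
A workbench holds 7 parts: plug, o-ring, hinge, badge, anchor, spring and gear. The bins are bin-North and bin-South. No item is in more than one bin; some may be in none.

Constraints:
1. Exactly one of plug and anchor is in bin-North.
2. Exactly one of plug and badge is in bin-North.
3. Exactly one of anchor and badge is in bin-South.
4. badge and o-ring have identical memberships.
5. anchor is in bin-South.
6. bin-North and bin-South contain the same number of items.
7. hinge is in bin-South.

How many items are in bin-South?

2

From (5): anchor ∈ bin-South.
From (7): hinge ∈ bin-South.
(1) (exactly one): plug ∈ bin-North.
(2) (exactly one): badge ∉ bin-North.
(3) (exactly one): badge ∉ bin-South.
(4): o-ring matches badge: o-ring ∉ bin-North.
(4): o-ring matches badge: o-ring ∉ bin-South.
Suppose spring ∈ bin-South: no assignment then satisfies all the clues, so spring ∉ bin-South.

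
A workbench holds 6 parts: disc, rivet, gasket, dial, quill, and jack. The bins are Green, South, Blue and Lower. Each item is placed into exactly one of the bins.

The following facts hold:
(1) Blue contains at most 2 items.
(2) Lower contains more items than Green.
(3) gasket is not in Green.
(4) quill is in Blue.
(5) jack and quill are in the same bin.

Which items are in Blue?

Blue = {jack, quill}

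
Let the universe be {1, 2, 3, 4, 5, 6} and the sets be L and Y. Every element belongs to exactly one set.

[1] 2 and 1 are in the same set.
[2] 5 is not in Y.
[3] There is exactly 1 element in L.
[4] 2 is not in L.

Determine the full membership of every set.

L = {5}; Y = {1, 2, 3, 4, 6}

From (2): 5 ∉ Y.
From (4): 2 ∉ L.
(1): 1 matches 2: 1 ∉ L.
Only one set left: 1 ∈ Y.
Only one set left: 2 ∈ Y.
Only one set left: 5 ∈ L.
(3): L already has 1, so the rest are out.
Only one set left: 3 ∈ Y.
Only one set left: 4 ∈ Y.
Only one set left: 6 ∈ Y.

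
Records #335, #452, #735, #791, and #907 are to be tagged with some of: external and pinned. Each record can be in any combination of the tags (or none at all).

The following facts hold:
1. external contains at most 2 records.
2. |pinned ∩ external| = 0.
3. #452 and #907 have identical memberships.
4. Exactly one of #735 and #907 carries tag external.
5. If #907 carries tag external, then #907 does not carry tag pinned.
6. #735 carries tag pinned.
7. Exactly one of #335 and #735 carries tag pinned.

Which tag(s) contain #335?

From (6): #735 ∈ pinned.
(7) (exactly one): #335 ∉ pinned.
Suppose #335 ∈ external: no assignment then satisfies all the clues, so #335 ∉ external.

#335: none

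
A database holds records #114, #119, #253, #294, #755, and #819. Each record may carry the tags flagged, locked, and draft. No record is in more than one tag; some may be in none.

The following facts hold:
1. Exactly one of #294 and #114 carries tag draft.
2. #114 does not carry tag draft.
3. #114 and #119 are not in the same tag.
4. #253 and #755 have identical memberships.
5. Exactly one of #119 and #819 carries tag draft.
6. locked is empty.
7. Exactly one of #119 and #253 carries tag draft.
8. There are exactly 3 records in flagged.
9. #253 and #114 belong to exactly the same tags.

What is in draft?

draft = {#119, #294}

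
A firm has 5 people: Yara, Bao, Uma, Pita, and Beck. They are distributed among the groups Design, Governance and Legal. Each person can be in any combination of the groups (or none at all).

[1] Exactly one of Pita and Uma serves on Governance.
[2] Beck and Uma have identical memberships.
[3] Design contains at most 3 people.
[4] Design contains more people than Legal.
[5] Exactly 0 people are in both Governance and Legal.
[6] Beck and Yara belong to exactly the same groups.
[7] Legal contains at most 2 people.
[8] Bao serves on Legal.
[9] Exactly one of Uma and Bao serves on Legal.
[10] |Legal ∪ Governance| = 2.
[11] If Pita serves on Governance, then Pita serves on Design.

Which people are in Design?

Design = {Bao, Pita}

From (8): Bao ∈ Legal.
(9) (exactly one): Uma ∉ Legal.
(2): Beck matches Uma: Beck ∉ Legal.
(6): Yara matches Beck: Yara ∉ Legal.
Suppose Yara ∈ Design: no assignment then satisfies all the clues, so Yara ∉ Design.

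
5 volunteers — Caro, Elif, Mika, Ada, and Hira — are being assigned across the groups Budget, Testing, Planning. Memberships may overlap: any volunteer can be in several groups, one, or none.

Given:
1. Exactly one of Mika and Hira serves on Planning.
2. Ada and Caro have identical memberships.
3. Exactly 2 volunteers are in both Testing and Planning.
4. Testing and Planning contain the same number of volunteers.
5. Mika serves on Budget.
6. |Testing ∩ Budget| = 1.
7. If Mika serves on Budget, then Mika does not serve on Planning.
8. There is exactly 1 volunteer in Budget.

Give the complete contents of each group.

Budget = {Mika}; Testing = {Ada, Caro, Mika}; Planning = {Ada, Caro, Hira}

From (5): Mika ∈ Budget.
(7): Mika ∉ Planning.
(8): Budget already has 1, so the rest are out.
(1) (exactly one): Hira ∈ Planning.
Suppose Caro ∉ Testing: no assignment then satisfies all the clues, so Caro ∈ Testing.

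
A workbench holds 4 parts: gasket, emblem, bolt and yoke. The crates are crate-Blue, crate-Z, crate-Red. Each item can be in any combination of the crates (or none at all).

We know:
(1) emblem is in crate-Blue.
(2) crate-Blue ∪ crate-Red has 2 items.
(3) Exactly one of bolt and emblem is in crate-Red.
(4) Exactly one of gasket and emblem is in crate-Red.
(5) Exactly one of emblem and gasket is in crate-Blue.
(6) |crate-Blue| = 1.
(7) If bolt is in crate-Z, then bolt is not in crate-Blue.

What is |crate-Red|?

2

From (1): emblem ∈ crate-Blue.
(5) (exactly one): gasket ∉ crate-Blue.
(6): crate-Blue already has 1, so the rest are out.
Suppose gasket ∈ crate-Red: no assignment then satisfies all the clues, so gasket ∉ crate-Red.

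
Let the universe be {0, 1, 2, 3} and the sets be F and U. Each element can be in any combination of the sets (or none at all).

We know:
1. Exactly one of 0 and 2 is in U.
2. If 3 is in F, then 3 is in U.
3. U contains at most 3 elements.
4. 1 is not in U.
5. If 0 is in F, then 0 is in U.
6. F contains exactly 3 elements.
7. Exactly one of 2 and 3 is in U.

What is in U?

U = {0, 3}

From (4): 1 ∉ U.
Suppose 0 ∉ U: no assignment then satisfies all the clues, so 0 ∈ U.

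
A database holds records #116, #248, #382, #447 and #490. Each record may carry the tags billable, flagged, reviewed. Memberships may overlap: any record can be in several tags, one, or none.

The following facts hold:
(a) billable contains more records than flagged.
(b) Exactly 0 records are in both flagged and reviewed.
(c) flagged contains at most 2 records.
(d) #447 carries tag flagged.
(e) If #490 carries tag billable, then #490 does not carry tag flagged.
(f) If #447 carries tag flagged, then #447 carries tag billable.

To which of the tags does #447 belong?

#447: billable, flagged

From (d): #447 ∈ flagged.
(f): #447 ∈ billable.
Suppose #447 ∈ reviewed: no assignment then satisfies all the clues, so #447 ∉ reviewed.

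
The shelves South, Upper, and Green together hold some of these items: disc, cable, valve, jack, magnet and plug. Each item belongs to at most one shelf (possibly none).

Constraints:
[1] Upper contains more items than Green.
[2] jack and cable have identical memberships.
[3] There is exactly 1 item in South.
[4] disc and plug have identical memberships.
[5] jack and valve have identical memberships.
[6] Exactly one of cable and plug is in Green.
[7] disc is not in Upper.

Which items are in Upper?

Upper = {cable, jack, valve}

From (7): disc ∉ Upper.
(4): plug matches disc: plug ∉ Upper.
Suppose cable ∉ Upper: no assignment then satisfies all the clues, so cable ∈ Upper.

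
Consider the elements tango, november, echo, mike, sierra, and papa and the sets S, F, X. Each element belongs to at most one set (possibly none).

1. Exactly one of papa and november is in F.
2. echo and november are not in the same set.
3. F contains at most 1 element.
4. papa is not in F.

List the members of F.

F = {november}

From (4): papa ∉ F.
(1) (exactly one): november ∈ F.
(2): echo ∉ F.
(3): F already has 1, so the rest are out.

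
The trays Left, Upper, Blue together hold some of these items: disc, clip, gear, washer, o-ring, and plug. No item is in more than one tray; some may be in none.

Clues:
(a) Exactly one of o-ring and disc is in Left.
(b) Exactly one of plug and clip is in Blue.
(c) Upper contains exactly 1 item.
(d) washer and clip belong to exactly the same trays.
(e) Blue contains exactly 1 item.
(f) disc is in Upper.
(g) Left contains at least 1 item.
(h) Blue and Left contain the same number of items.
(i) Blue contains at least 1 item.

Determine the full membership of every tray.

Left = {o-ring}; Upper = {disc}; Blue = {plug}

From (f): disc ∈ Upper.
(a) (exactly one): o-ring ∈ Left.
(c): Upper already has 1, so the rest are out.
Suppose clip ∈ Left: no assignment then satisfies all the clues, so clip ∉ Left.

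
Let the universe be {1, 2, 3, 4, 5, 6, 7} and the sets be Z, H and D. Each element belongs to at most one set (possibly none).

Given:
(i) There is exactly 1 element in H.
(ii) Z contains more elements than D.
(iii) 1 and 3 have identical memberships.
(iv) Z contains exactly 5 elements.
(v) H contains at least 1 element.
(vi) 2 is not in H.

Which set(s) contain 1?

1: Z

From (vi): 2 ∉ H.
Suppose 1 ∉ Z: no assignment then satisfies all the clues, so 1 ∈ Z.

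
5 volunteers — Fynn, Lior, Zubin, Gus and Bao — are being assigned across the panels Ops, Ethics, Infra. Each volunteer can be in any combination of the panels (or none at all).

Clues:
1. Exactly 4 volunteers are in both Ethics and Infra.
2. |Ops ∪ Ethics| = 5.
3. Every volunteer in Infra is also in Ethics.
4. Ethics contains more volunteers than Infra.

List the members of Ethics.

Ethics = {Bao, Fynn, Gus, Lior, Zubin}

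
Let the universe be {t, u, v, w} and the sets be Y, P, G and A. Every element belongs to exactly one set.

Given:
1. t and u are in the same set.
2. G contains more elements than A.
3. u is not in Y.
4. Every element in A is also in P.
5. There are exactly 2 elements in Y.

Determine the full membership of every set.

From (3): u ∉ Y.
(1): t matches u: t ∉ Y.
(5): only 2 candidates remain for Y, so all are in.
Suppose t ∈ P: no assignment then satisfies all the clues, so t ∉ P.

Y = {v, w}; P = {}; G = {t, u}; A = {}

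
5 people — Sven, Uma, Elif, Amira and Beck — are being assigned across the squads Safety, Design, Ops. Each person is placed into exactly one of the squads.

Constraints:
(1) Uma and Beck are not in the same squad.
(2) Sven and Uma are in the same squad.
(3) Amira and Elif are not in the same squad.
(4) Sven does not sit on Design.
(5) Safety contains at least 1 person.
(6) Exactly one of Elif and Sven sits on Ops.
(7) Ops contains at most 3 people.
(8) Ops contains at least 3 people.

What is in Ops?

Ops = {Amira, Sven, Uma}

From (4): Sven ∉ Design.
(2): Uma matches Sven: Uma ∉ Design.
Suppose Sven ∉ Ops: no assignment then satisfies all the clues, so Sven ∈ Ops.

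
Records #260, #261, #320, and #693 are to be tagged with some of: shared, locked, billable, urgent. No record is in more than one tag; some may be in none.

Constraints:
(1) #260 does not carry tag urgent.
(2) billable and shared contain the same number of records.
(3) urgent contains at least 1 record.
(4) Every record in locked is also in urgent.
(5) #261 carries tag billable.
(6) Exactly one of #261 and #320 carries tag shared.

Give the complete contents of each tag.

shared = {#320}; locked = {}; billable = {#261}; urgent = {#693}

From (1): #260 ∉ urgent.
From (5): #261 ∈ billable.
(4) contrapositive: #260 ∉ locked.
(6) (exactly one): #320 ∈ shared.
(3): only 1 candidates remain for urgent, so all are in.
Suppose #260 ∈ shared: no assignment then satisfies all the clues, so #260 ∉ shared.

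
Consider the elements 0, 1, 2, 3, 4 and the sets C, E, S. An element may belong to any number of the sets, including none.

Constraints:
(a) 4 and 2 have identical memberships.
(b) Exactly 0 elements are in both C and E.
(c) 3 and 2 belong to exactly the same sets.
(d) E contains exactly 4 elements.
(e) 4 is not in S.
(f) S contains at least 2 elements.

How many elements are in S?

2

From (e): 4 ∉ S.
(a): 2 matches 4: 2 ∉ S.
(c): 3 matches 2: 3 ∉ S.
(f): only 2 candidates remain for S, so all are in.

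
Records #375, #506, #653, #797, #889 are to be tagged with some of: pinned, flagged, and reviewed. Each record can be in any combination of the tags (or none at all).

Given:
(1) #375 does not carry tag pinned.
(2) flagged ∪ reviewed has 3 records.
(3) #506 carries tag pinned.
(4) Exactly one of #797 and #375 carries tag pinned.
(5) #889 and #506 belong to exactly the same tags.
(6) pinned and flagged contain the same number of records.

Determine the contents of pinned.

From (1): #375 ∉ pinned.
From (3): #506 ∈ pinned.
(4) (exactly one): #797 ∈ pinned.
(5): #889 matches #506: #889 ∈ pinned.
Suppose #653 ∈ pinned: no assignment then satisfies all the clues, so #653 ∉ pinned.

pinned = {#506, #797, #889}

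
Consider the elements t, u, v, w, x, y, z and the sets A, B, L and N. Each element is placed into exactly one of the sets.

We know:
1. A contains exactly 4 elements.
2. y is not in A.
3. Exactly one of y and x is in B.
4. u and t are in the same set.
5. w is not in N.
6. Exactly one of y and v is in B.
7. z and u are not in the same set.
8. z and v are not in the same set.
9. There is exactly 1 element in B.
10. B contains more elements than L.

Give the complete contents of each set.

A = {t, u, v, w}; B = {y}; L = {}; N = {x, z}

From (2): y ∉ A.
From (5): w ∉ N.
Suppose t ∉ A: no assignment then satisfies all the clues, so t ∈ A.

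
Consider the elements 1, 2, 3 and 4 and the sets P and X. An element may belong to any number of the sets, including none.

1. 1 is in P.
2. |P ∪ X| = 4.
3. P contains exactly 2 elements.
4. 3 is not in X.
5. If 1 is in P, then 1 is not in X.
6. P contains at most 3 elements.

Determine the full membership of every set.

P = {1, 3}; X = {2, 4}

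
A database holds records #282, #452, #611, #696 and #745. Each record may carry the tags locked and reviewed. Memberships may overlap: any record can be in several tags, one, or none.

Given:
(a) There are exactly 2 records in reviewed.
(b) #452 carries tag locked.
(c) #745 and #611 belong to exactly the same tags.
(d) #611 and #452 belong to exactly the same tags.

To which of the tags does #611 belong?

#611: locked

From (b): #452 ∈ locked.
(d): #611 matches #452: #611 ∈ locked.
(c): #745 matches #611: #745 ∈ locked.
Suppose #611 ∈ reviewed: no assignment then satisfies all the clues, so #611 ∉ reviewed.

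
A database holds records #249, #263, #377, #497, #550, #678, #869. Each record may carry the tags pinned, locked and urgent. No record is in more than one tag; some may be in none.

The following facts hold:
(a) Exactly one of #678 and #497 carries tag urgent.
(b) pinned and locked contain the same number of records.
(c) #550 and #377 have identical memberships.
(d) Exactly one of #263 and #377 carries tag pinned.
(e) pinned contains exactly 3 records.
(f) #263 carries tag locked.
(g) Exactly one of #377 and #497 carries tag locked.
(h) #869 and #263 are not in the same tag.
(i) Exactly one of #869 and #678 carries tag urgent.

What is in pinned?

pinned = {#377, #550, #869}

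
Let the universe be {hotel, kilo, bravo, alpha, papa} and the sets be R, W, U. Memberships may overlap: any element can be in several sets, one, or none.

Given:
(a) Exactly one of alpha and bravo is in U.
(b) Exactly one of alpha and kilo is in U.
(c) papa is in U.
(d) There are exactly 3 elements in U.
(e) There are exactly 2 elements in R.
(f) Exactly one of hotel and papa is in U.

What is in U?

U = {bravo, kilo, papa}

From (c): papa ∈ U.
(f) (exactly one): hotel ∉ U.
Suppose kilo ∉ U: no assignment then satisfies all the clues, so kilo ∈ U.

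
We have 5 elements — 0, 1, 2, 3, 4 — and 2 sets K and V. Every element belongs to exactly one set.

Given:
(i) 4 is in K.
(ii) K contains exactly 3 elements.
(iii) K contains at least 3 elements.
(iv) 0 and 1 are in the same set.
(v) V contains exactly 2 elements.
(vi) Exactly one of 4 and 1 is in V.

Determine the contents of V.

V = {0, 1}

From (i): 4 ∈ K.
(vi) (exactly one): 1 ∈ V.
(iv): 0 matches 1: 0 ∉ K.
(iv): 0 matches 1: 0 ∈ V.
(v): V already has 2, so the rest are out.
Only one set left: 2 ∈ K.
Only one set left: 3 ∈ K.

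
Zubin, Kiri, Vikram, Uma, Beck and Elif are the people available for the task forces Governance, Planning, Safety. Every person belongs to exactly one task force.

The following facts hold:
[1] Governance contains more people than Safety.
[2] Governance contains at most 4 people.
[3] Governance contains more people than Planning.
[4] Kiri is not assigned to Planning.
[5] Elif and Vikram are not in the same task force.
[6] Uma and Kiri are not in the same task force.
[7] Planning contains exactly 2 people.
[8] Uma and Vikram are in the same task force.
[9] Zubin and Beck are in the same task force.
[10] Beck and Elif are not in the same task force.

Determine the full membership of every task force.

Governance = {Beck, Kiri, Zubin}; Planning = {Uma, Vikram}; Safety = {Elif}

From (4): Kiri ∉ Planning.
Suppose Zubin ∉ Governance: no assignment then satisfies all the clues, so Zubin ∈ Governance.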